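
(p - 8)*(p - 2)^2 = p^3 - 12*p^2 + 36*p - 32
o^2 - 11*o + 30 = (o - 6)*(o - 5)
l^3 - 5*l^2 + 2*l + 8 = (l - 4)*(l - 2)*(l + 1)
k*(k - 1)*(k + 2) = k^3 + k^2 - 2*k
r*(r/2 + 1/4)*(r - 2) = r^3/2 - 3*r^2/4 - r/2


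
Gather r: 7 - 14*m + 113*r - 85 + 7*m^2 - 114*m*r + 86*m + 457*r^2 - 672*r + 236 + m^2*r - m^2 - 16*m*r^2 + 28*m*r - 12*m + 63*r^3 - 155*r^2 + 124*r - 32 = 6*m^2 + 60*m + 63*r^3 + r^2*(302 - 16*m) + r*(m^2 - 86*m - 435) + 126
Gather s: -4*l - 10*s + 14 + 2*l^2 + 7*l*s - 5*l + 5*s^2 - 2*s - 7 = 2*l^2 - 9*l + 5*s^2 + s*(7*l - 12) + 7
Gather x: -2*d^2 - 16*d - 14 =-2*d^2 - 16*d - 14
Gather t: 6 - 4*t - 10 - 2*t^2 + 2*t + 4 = -2*t^2 - 2*t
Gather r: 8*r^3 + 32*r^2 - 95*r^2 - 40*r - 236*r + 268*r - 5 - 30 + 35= 8*r^3 - 63*r^2 - 8*r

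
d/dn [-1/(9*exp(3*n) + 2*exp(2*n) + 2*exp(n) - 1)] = (27*exp(2*n) + 4*exp(n) + 2)*exp(n)/(9*exp(3*n) + 2*exp(2*n) + 2*exp(n) - 1)^2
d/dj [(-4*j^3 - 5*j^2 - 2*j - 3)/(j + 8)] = (-8*j^3 - 101*j^2 - 80*j - 13)/(j^2 + 16*j + 64)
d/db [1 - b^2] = -2*b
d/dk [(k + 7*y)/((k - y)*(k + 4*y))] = ((k - y)*(k + 4*y) - (k - y)*(k + 7*y) - (k + 4*y)*(k + 7*y))/((k - y)^2*(k + 4*y)^2)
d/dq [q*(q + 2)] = 2*q + 2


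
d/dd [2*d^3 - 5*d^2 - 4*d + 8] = 6*d^2 - 10*d - 4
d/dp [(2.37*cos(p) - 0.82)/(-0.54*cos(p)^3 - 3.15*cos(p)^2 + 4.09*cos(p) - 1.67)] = (-2.5596*cos(p)^3 - 6.1371*cos(p)^2 + 5.166*cos(p) + 0.6041)*sin(p)/(0.2916*cos(p)^6 + 3.402*cos(p)^5 + 5.5053*cos(p)^4 - 23.9634*cos(p)^3 + 27.2491*cos(p)^2 - 13.6606*cos(p) + 2.7889)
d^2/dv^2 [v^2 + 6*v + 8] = 2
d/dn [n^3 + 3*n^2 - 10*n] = 3*n^2 + 6*n - 10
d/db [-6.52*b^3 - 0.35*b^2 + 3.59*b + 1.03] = -19.56*b^2 - 0.7*b + 3.59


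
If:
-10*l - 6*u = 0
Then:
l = -3*u/5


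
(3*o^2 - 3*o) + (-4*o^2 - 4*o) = -o^2 - 7*o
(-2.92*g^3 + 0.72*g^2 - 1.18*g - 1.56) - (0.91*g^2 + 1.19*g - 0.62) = -2.92*g^3 - 0.19*g^2 - 2.37*g - 0.94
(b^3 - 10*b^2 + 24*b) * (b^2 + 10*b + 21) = b^5 - 55*b^3 + 30*b^2 + 504*b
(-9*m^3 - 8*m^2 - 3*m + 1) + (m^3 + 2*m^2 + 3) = -8*m^3 - 6*m^2 - 3*m + 4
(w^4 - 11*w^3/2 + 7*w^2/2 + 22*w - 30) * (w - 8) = w^5 - 27*w^4/2 + 95*w^3/2 - 6*w^2 - 206*w + 240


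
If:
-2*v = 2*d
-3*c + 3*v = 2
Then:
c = v - 2/3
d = -v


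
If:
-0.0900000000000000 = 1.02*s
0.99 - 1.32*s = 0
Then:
No Solution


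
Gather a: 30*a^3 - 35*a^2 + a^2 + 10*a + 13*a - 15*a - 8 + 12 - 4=30*a^3 - 34*a^2 + 8*a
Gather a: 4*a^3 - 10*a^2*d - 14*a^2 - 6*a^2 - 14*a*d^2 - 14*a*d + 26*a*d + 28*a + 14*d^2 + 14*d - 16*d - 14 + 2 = 4*a^3 + a^2*(-10*d - 20) + a*(-14*d^2 + 12*d + 28) + 14*d^2 - 2*d - 12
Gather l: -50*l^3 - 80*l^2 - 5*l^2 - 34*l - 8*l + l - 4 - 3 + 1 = -50*l^3 - 85*l^2 - 41*l - 6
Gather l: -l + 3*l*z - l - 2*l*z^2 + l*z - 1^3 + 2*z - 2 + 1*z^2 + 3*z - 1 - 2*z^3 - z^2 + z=l*(-2*z^2 + 4*z - 2) - 2*z^3 + 6*z - 4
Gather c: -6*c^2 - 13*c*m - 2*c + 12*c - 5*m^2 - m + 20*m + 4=-6*c^2 + c*(10 - 13*m) - 5*m^2 + 19*m + 4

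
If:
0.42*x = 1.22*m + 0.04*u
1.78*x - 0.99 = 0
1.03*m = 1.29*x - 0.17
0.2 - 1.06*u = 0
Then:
No Solution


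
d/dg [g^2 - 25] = 2*g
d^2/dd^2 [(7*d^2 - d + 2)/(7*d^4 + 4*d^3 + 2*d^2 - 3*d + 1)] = 2*(1029*d^8 + 294*d^7 + 770*d^6 + 1632*d^5 + 21*d^4 - 56*d^3 - 150*d^2 - 54*d + 18)/(343*d^12 + 588*d^11 + 630*d^10 - 41*d^9 - 177*d^8 - 180*d^7 + 185*d^6 - 6*d^5 + 15*d^4 - 51*d^3 + 33*d^2 - 9*d + 1)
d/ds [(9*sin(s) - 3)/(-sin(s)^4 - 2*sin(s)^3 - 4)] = 3*(9*sin(s)^4 + 8*sin(s)^3 - 6*sin(s)^2 - 12)*cos(s)/(sin(s)^4 + 2*sin(s)^3 + 4)^2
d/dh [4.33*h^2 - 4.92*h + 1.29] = 8.66*h - 4.92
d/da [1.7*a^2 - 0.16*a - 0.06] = 3.4*a - 0.16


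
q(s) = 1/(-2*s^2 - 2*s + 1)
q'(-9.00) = 0.00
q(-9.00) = -0.00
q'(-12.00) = 0.00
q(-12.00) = 0.00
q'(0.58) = 6.23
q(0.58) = -1.20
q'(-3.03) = -0.08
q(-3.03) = -0.09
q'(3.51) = 0.02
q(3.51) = -0.03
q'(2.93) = 0.03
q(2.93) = -0.05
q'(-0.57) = -0.13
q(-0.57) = 0.67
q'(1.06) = 0.55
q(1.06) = -0.30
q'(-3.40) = -0.05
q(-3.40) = -0.07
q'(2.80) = 0.03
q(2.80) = -0.05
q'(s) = (4*s + 2)/(-2*s^2 - 2*s + 1)^2 = 2*(2*s + 1)/(2*s^2 + 2*s - 1)^2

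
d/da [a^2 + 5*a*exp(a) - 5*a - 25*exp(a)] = 5*a*exp(a) + 2*a - 20*exp(a) - 5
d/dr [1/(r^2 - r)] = (1 - 2*r)/(r^2*(r - 1)^2)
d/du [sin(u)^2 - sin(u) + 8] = sin(2*u) - cos(u)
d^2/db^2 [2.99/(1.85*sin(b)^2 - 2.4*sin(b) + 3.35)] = (-40.9331*sin(b)^4 + 39.8268*sin(b)^3 + 118.29935*sin(b)^2 - 103.6932*sin(b) - 2.61624999999999)/(1.85*sin(b)^2 - 2.4*sin(b) + 3.35)^3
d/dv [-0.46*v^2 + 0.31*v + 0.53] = 0.31 - 0.92*v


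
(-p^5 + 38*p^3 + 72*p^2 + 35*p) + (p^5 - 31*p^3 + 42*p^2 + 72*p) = 7*p^3 + 114*p^2 + 107*p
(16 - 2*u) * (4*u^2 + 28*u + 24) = -8*u^3 + 8*u^2 + 400*u + 384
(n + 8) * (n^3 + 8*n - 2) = n^4 + 8*n^3 + 8*n^2 + 62*n - 16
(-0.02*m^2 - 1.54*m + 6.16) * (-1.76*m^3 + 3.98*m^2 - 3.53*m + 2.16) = 0.0352*m^5 + 2.6308*m^4 - 16.9002*m^3 + 29.9098*m^2 - 25.0712*m + 13.3056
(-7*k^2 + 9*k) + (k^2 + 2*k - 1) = -6*k^2 + 11*k - 1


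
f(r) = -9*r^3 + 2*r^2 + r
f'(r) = -27*r^2 + 4*r + 1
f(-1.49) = 32.72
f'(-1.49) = -64.90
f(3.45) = -342.32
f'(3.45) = -306.57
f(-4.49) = 850.50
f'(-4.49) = -561.28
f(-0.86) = 6.34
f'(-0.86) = -22.41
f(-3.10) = 284.24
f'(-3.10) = -270.87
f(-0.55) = 1.55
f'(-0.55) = -9.37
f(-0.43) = 0.66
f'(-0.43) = -5.71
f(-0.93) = 8.04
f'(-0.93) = -26.07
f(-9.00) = 6714.00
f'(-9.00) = -2222.00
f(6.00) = -1866.00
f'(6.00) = -947.00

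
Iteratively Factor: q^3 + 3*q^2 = (q + 3)*(q^2) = q*(q + 3)*(q)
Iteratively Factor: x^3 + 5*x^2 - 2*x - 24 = (x - 2)*(x^2 + 7*x + 12) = (x - 2)*(x + 3)*(x + 4)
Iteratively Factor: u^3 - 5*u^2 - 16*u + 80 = (u + 4)*(u^2 - 9*u + 20) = (u - 4)*(u + 4)*(u - 5)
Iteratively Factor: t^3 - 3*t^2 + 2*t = (t - 2)*(t^2 - t) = t*(t - 2)*(t - 1)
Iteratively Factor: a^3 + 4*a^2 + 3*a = (a)*(a^2 + 4*a + 3) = a*(a + 1)*(a + 3)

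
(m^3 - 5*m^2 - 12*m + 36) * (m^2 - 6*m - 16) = m^5 - 11*m^4 + 2*m^3 + 188*m^2 - 24*m - 576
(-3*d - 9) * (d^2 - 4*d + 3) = -3*d^3 + 3*d^2 + 27*d - 27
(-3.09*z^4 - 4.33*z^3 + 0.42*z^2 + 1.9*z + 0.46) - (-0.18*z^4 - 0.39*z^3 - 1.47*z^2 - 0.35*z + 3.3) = -2.91*z^4 - 3.94*z^3 + 1.89*z^2 + 2.25*z - 2.84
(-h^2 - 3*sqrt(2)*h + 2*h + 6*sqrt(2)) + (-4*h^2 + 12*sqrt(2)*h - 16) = -5*h^2 + 2*h + 9*sqrt(2)*h - 16 + 6*sqrt(2)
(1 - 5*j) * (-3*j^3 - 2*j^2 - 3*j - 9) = 15*j^4 + 7*j^3 + 13*j^2 + 42*j - 9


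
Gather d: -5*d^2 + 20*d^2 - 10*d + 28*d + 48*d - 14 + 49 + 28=15*d^2 + 66*d + 63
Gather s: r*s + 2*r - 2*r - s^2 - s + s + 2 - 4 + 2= r*s - s^2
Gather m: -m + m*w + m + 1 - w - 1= m*w - w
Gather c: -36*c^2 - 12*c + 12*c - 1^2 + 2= 1 - 36*c^2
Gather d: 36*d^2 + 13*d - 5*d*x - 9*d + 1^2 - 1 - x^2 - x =36*d^2 + d*(4 - 5*x) - x^2 - x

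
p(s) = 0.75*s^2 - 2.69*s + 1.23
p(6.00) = 12.09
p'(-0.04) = -2.75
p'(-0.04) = -2.75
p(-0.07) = 1.42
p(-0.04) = 1.34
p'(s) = 1.5*s - 2.69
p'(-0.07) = -2.80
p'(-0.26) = -3.08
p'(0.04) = -2.63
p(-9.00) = 86.19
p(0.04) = 1.12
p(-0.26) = 1.98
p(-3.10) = 16.78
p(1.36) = -1.04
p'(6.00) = 6.31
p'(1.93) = 0.20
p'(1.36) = -0.65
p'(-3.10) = -7.34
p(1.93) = -1.17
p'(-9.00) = -16.19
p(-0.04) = 1.34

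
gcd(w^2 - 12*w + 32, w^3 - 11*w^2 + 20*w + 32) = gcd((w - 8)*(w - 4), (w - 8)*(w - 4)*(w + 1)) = w^2 - 12*w + 32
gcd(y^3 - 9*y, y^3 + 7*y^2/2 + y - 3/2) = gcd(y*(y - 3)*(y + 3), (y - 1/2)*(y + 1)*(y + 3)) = y + 3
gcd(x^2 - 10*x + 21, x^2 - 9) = x - 3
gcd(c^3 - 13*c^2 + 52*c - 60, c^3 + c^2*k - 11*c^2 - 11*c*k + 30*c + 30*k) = c^2 - 11*c + 30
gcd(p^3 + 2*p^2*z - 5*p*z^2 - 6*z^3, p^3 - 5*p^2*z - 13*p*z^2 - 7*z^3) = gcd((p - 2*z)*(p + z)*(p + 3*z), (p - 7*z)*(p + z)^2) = p + z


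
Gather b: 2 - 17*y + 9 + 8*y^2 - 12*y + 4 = 8*y^2 - 29*y + 15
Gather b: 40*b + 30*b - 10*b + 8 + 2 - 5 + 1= 60*b + 6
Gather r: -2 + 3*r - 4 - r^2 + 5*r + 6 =-r^2 + 8*r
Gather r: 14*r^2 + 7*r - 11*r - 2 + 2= 14*r^2 - 4*r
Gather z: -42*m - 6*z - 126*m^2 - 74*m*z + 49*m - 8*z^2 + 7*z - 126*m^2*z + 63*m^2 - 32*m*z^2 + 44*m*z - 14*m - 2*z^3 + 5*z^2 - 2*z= -63*m^2 - 7*m - 2*z^3 + z^2*(-32*m - 3) + z*(-126*m^2 - 30*m - 1)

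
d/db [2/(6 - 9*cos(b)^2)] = -8*sin(2*b)/(3*cos(2*b) - 1)^2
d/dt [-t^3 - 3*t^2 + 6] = 3*t*(-t - 2)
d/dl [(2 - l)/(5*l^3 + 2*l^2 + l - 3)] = (-5*l^3 - 2*l^2 - l + (l - 2)*(15*l^2 + 4*l + 1) + 3)/(5*l^3 + 2*l^2 + l - 3)^2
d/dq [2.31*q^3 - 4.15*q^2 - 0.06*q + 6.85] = 6.93*q^2 - 8.3*q - 0.06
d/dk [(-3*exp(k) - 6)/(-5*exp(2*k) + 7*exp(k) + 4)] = 15*(-exp(2*k) - 4*exp(k) + 2)*exp(k)/(25*exp(4*k) - 70*exp(3*k) + 9*exp(2*k) + 56*exp(k) + 16)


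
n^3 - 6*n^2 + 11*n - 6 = (n - 3)*(n - 2)*(n - 1)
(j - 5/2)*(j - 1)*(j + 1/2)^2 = j^4 - 5*j^3/2 - 3*j^2/4 + 13*j/8 + 5/8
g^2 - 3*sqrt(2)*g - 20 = (g - 5*sqrt(2))*(g + 2*sqrt(2))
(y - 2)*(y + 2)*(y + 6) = y^3 + 6*y^2 - 4*y - 24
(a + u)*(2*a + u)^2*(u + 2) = 4*a^3*u + 8*a^3 + 8*a^2*u^2 + 16*a^2*u + 5*a*u^3 + 10*a*u^2 + u^4 + 2*u^3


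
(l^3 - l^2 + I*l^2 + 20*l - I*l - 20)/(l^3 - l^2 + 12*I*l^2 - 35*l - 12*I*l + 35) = (l - 4*I)/(l + 7*I)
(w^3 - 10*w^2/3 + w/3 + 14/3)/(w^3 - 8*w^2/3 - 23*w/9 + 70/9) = 3*(w + 1)/(3*w + 5)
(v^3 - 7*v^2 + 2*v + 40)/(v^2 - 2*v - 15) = (v^2 - 2*v - 8)/(v + 3)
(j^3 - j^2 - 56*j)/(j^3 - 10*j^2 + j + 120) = j*(j + 7)/(j^2 - 2*j - 15)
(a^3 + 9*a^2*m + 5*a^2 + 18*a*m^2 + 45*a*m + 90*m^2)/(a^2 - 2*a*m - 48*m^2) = (a^2 + 3*a*m + 5*a + 15*m)/(a - 8*m)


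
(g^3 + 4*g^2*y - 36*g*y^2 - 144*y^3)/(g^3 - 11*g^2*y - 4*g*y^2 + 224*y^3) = (g^2 - 36*y^2)/(g^2 - 15*g*y + 56*y^2)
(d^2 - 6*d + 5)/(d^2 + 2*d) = (d^2 - 6*d + 5)/(d*(d + 2))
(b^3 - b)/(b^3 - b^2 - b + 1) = b/(b - 1)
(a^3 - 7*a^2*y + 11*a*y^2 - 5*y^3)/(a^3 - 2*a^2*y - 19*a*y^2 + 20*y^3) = (a - y)/(a + 4*y)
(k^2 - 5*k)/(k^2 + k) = (k - 5)/(k + 1)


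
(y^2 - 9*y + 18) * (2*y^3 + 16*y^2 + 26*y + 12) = 2*y^5 - 2*y^4 - 82*y^3 + 66*y^2 + 360*y + 216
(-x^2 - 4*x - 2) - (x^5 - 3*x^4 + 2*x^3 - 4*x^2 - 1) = -x^5 + 3*x^4 - 2*x^3 + 3*x^2 - 4*x - 1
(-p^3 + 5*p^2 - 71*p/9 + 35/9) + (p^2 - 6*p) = -p^3 + 6*p^2 - 125*p/9 + 35/9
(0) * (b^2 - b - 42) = 0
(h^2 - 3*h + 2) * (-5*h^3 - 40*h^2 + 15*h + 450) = -5*h^5 - 25*h^4 + 125*h^3 + 325*h^2 - 1320*h + 900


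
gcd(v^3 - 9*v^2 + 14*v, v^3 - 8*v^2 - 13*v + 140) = v - 7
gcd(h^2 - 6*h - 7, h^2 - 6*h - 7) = h^2 - 6*h - 7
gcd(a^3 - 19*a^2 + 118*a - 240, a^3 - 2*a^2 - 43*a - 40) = a - 8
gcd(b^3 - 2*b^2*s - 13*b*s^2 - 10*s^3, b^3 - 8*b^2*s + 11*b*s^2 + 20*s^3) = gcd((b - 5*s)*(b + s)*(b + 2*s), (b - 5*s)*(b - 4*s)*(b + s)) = -b^2 + 4*b*s + 5*s^2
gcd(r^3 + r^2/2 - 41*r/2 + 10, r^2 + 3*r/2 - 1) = r - 1/2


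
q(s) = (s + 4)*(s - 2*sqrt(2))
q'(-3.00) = -4.83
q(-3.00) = -5.83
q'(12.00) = 25.17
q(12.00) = 146.75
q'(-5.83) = -10.49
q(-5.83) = 15.84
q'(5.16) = 11.49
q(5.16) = 21.36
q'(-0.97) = -0.77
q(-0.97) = -11.51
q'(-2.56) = -3.95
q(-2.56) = -7.76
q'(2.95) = 7.07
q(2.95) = 0.84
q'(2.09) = 5.35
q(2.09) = -4.50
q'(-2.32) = -3.47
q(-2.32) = -8.65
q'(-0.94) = -0.71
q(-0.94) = -11.53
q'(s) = 2*s - 2*sqrt(2) + 4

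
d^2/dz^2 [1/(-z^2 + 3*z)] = 2*(z*(z - 3) - (2*z - 3)^2)/(z^3*(z - 3)^3)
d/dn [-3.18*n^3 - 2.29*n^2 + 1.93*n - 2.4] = -9.54*n^2 - 4.58*n + 1.93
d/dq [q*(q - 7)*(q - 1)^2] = 4*q^3 - 27*q^2 + 30*q - 7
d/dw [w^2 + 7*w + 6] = 2*w + 7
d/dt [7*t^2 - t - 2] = 14*t - 1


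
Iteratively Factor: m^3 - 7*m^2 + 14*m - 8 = (m - 1)*(m^2 - 6*m + 8) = (m - 4)*(m - 1)*(m - 2)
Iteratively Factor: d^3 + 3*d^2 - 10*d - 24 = (d + 4)*(d^2 - d - 6) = (d + 2)*(d + 4)*(d - 3)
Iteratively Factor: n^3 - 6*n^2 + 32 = (n - 4)*(n^2 - 2*n - 8) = (n - 4)*(n + 2)*(n - 4)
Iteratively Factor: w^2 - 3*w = (w - 3)*(w)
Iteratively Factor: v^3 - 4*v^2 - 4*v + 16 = (v - 4)*(v^2 - 4) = (v - 4)*(v + 2)*(v - 2)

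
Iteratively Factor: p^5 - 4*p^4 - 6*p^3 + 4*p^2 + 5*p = (p - 1)*(p^4 - 3*p^3 - 9*p^2 - 5*p) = (p - 1)*(p + 1)*(p^3 - 4*p^2 - 5*p) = p*(p - 1)*(p + 1)*(p^2 - 4*p - 5) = p*(p - 5)*(p - 1)*(p + 1)*(p + 1)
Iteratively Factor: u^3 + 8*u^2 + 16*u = (u + 4)*(u^2 + 4*u) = (u + 4)^2*(u)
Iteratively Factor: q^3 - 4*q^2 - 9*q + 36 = (q - 4)*(q^2 - 9) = (q - 4)*(q - 3)*(q + 3)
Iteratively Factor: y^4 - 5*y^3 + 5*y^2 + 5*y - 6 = (y - 3)*(y^3 - 2*y^2 - y + 2) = (y - 3)*(y - 2)*(y^2 - 1) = (y - 3)*(y - 2)*(y - 1)*(y + 1)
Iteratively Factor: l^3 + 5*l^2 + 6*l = (l + 3)*(l^2 + 2*l) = (l + 2)*(l + 3)*(l)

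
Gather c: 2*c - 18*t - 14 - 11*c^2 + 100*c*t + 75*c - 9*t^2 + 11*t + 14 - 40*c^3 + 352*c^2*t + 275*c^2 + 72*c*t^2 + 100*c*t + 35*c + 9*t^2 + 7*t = -40*c^3 + c^2*(352*t + 264) + c*(72*t^2 + 200*t + 112)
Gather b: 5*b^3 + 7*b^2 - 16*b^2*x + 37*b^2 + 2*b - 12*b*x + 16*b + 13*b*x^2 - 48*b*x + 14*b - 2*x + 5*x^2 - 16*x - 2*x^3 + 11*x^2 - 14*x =5*b^3 + b^2*(44 - 16*x) + b*(13*x^2 - 60*x + 32) - 2*x^3 + 16*x^2 - 32*x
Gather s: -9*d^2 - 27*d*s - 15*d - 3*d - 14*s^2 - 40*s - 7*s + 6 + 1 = -9*d^2 - 18*d - 14*s^2 + s*(-27*d - 47) + 7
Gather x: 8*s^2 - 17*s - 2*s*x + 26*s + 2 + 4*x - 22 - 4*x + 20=8*s^2 - 2*s*x + 9*s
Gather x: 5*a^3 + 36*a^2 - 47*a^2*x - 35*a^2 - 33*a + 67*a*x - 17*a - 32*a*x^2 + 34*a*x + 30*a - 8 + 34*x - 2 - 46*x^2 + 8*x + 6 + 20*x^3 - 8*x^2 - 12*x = 5*a^3 + a^2 - 20*a + 20*x^3 + x^2*(-32*a - 54) + x*(-47*a^2 + 101*a + 30) - 4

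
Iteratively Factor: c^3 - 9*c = (c - 3)*(c^2 + 3*c) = (c - 3)*(c + 3)*(c)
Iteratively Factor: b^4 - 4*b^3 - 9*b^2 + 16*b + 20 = (b - 5)*(b^3 + b^2 - 4*b - 4) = (b - 5)*(b + 1)*(b^2 - 4) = (b - 5)*(b + 1)*(b + 2)*(b - 2)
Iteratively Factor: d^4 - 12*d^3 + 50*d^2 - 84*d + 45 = (d - 5)*(d^3 - 7*d^2 + 15*d - 9) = (d - 5)*(d - 3)*(d^2 - 4*d + 3) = (d - 5)*(d - 3)^2*(d - 1)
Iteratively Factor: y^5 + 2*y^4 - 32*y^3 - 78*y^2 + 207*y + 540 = (y + 4)*(y^4 - 2*y^3 - 24*y^2 + 18*y + 135) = (y + 3)*(y + 4)*(y^3 - 5*y^2 - 9*y + 45) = (y + 3)^2*(y + 4)*(y^2 - 8*y + 15) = (y - 3)*(y + 3)^2*(y + 4)*(y - 5)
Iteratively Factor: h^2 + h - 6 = (h - 2)*(h + 3)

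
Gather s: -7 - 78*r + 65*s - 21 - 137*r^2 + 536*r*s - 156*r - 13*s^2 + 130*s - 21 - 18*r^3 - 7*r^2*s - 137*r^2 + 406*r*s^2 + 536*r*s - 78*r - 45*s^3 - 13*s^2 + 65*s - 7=-18*r^3 - 274*r^2 - 312*r - 45*s^3 + s^2*(406*r - 26) + s*(-7*r^2 + 1072*r + 260) - 56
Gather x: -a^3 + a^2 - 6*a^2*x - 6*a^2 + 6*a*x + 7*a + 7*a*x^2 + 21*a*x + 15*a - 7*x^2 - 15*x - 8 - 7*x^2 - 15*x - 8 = -a^3 - 5*a^2 + 22*a + x^2*(7*a - 14) + x*(-6*a^2 + 27*a - 30) - 16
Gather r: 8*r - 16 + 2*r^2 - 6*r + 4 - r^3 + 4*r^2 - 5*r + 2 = -r^3 + 6*r^2 - 3*r - 10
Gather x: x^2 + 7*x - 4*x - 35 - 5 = x^2 + 3*x - 40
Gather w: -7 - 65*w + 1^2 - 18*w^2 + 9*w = -18*w^2 - 56*w - 6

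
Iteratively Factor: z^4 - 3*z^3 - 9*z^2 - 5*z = (z + 1)*(z^3 - 4*z^2 - 5*z) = (z - 5)*(z + 1)*(z^2 + z) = (z - 5)*(z + 1)^2*(z)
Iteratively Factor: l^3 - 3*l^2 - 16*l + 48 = (l + 4)*(l^2 - 7*l + 12) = (l - 3)*(l + 4)*(l - 4)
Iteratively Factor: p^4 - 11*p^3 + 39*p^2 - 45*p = (p - 5)*(p^3 - 6*p^2 + 9*p) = (p - 5)*(p - 3)*(p^2 - 3*p) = (p - 5)*(p - 3)^2*(p)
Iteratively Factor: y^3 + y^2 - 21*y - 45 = (y - 5)*(y^2 + 6*y + 9) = (y - 5)*(y + 3)*(y + 3)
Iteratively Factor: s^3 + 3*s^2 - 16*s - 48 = (s + 4)*(s^2 - s - 12) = (s - 4)*(s + 4)*(s + 3)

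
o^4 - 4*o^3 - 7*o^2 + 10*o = o*(o - 5)*(o - 1)*(o + 2)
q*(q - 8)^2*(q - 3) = q^4 - 19*q^3 + 112*q^2 - 192*q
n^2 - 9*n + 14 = (n - 7)*(n - 2)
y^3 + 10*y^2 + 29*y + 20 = (y + 1)*(y + 4)*(y + 5)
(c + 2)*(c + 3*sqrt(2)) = c^2 + 2*c + 3*sqrt(2)*c + 6*sqrt(2)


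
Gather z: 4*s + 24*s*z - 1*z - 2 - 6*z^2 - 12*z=4*s - 6*z^2 + z*(24*s - 13) - 2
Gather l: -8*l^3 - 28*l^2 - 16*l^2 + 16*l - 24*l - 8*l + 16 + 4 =-8*l^3 - 44*l^2 - 16*l + 20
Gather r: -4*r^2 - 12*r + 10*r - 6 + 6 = -4*r^2 - 2*r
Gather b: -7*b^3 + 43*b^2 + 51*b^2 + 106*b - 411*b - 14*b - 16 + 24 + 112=-7*b^3 + 94*b^2 - 319*b + 120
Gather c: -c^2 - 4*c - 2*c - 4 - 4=-c^2 - 6*c - 8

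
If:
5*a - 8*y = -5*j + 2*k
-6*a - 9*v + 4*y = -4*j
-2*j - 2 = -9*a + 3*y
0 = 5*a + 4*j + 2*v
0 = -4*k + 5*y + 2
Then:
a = 444/2563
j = -301/2563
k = 193/466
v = -508/2563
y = -16/233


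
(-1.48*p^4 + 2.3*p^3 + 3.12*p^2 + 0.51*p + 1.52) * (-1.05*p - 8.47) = 1.554*p^5 + 10.1206*p^4 - 22.757*p^3 - 26.9619*p^2 - 5.9157*p - 12.8744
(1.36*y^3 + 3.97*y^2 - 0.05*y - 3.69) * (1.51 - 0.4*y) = -0.544*y^4 + 0.4656*y^3 + 6.0147*y^2 + 1.4005*y - 5.5719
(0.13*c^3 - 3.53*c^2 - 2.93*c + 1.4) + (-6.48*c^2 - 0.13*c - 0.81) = 0.13*c^3 - 10.01*c^2 - 3.06*c + 0.59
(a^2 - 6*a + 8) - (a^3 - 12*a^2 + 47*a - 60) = -a^3 + 13*a^2 - 53*a + 68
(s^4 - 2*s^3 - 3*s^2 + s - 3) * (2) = 2*s^4 - 4*s^3 - 6*s^2 + 2*s - 6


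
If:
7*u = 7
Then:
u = 1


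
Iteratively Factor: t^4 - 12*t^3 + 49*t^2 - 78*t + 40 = (t - 2)*(t^3 - 10*t^2 + 29*t - 20) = (t - 2)*(t - 1)*(t^2 - 9*t + 20) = (t - 5)*(t - 2)*(t - 1)*(t - 4)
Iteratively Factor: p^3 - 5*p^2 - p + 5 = (p - 1)*(p^2 - 4*p - 5) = (p - 5)*(p - 1)*(p + 1)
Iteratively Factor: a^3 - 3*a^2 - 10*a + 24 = (a - 4)*(a^2 + a - 6) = (a - 4)*(a + 3)*(a - 2)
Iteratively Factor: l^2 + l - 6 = (l - 2)*(l + 3)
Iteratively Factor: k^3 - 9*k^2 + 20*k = (k - 5)*(k^2 - 4*k) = k*(k - 5)*(k - 4)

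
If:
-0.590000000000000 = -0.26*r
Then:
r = 2.27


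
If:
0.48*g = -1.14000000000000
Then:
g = -2.38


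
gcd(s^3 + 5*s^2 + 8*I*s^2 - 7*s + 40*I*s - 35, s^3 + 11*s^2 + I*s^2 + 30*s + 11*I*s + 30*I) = s^2 + s*(5 + I) + 5*I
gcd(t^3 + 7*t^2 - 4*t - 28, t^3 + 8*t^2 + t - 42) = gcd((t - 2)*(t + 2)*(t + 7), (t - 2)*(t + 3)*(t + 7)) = t^2 + 5*t - 14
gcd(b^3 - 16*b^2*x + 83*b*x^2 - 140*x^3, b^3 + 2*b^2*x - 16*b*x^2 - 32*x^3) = -b + 4*x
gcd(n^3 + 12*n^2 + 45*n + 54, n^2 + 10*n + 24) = n + 6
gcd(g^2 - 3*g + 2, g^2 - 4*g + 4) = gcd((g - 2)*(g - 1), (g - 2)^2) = g - 2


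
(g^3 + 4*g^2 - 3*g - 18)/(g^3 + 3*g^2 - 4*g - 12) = (g + 3)/(g + 2)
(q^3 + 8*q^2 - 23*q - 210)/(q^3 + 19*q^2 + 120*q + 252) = (q - 5)/(q + 6)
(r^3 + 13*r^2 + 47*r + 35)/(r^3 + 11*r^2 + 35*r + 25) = (r + 7)/(r + 5)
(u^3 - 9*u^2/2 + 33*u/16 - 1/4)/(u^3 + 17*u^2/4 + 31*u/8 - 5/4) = (4*u^2 - 17*u + 4)/(2*(2*u^2 + 9*u + 10))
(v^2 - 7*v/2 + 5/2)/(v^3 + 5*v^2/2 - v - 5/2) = (2*v - 5)/(2*v^2 + 7*v + 5)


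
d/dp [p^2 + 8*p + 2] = 2*p + 8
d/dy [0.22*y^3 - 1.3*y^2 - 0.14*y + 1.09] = 0.66*y^2 - 2.6*y - 0.14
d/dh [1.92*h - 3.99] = 1.92000000000000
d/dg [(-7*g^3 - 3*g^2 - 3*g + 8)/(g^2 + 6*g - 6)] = (-7*g^4 - 84*g^3 + 111*g^2 + 20*g - 30)/(g^4 + 12*g^3 + 24*g^2 - 72*g + 36)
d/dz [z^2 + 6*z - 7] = 2*z + 6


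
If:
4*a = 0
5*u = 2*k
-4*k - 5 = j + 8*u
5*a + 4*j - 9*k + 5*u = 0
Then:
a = 0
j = -175/179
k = -100/179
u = -40/179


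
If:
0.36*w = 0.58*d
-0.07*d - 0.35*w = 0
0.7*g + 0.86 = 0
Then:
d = 0.00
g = -1.23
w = 0.00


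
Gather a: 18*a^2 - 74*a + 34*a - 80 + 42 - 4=18*a^2 - 40*a - 42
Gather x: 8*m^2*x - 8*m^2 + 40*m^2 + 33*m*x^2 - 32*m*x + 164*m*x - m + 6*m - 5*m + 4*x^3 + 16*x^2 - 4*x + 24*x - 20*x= 32*m^2 + 4*x^3 + x^2*(33*m + 16) + x*(8*m^2 + 132*m)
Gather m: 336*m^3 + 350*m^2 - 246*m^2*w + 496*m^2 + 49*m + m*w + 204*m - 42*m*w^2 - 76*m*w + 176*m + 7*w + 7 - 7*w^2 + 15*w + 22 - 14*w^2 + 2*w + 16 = 336*m^3 + m^2*(846 - 246*w) + m*(-42*w^2 - 75*w + 429) - 21*w^2 + 24*w + 45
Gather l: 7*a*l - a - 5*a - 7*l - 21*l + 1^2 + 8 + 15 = -6*a + l*(7*a - 28) + 24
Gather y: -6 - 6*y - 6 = -6*y - 12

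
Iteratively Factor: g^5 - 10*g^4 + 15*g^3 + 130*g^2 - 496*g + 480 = (g - 2)*(g^4 - 8*g^3 - g^2 + 128*g - 240) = (g - 5)*(g - 2)*(g^3 - 3*g^2 - 16*g + 48) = (g - 5)*(g - 2)*(g + 4)*(g^2 - 7*g + 12) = (g - 5)*(g - 3)*(g - 2)*(g + 4)*(g - 4)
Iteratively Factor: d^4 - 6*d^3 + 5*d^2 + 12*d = (d + 1)*(d^3 - 7*d^2 + 12*d) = d*(d + 1)*(d^2 - 7*d + 12) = d*(d - 3)*(d + 1)*(d - 4)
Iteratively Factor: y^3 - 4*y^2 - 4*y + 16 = (y - 4)*(y^2 - 4) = (y - 4)*(y - 2)*(y + 2)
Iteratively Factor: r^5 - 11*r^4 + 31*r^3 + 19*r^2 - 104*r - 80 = (r + 1)*(r^4 - 12*r^3 + 43*r^2 - 24*r - 80) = (r - 5)*(r + 1)*(r^3 - 7*r^2 + 8*r + 16) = (r - 5)*(r - 4)*(r + 1)*(r^2 - 3*r - 4) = (r - 5)*(r - 4)^2*(r + 1)*(r + 1)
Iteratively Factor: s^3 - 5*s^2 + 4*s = (s)*(s^2 - 5*s + 4) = s*(s - 1)*(s - 4)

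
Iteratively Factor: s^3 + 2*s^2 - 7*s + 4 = (s - 1)*(s^2 + 3*s - 4) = (s - 1)^2*(s + 4)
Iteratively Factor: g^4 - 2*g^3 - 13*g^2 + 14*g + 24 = (g + 3)*(g^3 - 5*g^2 + 2*g + 8) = (g + 1)*(g + 3)*(g^2 - 6*g + 8) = (g - 2)*(g + 1)*(g + 3)*(g - 4)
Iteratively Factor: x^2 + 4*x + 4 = (x + 2)*(x + 2)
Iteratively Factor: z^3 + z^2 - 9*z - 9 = (z - 3)*(z^2 + 4*z + 3) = (z - 3)*(z + 1)*(z + 3)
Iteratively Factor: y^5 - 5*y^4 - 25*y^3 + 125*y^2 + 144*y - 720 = (y + 4)*(y^4 - 9*y^3 + 11*y^2 + 81*y - 180) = (y + 3)*(y + 4)*(y^3 - 12*y^2 + 47*y - 60) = (y - 5)*(y + 3)*(y + 4)*(y^2 - 7*y + 12) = (y - 5)*(y - 4)*(y + 3)*(y + 4)*(y - 3)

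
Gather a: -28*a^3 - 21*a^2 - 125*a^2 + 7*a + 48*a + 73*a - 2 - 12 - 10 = -28*a^3 - 146*a^2 + 128*a - 24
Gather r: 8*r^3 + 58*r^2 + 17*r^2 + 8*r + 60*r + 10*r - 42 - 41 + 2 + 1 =8*r^3 + 75*r^2 + 78*r - 80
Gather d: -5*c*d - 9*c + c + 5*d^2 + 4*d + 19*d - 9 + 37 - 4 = -8*c + 5*d^2 + d*(23 - 5*c) + 24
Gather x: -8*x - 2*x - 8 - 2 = -10*x - 10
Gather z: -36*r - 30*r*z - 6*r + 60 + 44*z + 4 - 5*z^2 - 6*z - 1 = -42*r - 5*z^2 + z*(38 - 30*r) + 63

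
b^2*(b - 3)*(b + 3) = b^4 - 9*b^2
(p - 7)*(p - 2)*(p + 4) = p^3 - 5*p^2 - 22*p + 56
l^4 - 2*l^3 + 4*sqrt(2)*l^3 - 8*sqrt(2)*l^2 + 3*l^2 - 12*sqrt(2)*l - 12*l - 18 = (l - 3)*(l + 1)*(l + sqrt(2))*(l + 3*sqrt(2))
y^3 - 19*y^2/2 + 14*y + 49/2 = (y - 7)*(y - 7/2)*(y + 1)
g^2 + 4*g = g*(g + 4)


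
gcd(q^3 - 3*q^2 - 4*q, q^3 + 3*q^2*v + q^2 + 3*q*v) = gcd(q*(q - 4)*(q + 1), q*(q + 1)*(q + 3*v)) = q^2 + q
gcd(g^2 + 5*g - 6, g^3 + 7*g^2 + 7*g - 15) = g - 1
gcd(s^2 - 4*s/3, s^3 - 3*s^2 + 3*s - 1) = 1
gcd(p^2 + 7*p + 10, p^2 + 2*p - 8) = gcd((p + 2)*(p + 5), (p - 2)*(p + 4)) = 1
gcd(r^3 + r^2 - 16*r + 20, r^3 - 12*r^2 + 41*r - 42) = r - 2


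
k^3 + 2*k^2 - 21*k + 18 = (k - 3)*(k - 1)*(k + 6)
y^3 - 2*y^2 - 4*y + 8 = (y - 2)^2*(y + 2)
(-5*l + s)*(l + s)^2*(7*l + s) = -35*l^4 - 68*l^3*s - 30*l^2*s^2 + 4*l*s^3 + s^4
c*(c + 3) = c^2 + 3*c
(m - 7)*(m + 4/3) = m^2 - 17*m/3 - 28/3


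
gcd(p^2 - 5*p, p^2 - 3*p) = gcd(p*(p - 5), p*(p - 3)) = p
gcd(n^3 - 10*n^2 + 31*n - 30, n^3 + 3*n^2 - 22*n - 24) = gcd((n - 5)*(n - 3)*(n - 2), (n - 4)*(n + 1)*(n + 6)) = 1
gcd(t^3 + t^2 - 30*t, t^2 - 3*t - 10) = t - 5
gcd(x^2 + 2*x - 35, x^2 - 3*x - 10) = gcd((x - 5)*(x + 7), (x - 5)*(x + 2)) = x - 5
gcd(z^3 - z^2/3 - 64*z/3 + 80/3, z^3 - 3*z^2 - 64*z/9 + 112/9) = z^2 - 16*z/3 + 16/3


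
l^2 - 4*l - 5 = (l - 5)*(l + 1)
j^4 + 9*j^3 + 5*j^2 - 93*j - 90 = (j - 3)*(j + 1)*(j + 5)*(j + 6)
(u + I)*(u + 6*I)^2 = u^3 + 13*I*u^2 - 48*u - 36*I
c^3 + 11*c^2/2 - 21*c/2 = c*(c - 3/2)*(c + 7)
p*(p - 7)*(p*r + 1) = p^3*r - 7*p^2*r + p^2 - 7*p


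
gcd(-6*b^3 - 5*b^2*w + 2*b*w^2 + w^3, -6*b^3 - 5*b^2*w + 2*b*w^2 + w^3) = -6*b^3 - 5*b^2*w + 2*b*w^2 + w^3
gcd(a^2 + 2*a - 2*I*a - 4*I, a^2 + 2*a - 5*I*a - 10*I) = a + 2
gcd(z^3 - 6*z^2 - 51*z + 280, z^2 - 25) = z - 5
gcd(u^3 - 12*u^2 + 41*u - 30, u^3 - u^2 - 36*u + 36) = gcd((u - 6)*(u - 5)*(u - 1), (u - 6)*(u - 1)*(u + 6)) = u^2 - 7*u + 6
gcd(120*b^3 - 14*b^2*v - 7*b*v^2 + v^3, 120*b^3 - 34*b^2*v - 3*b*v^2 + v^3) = -5*b + v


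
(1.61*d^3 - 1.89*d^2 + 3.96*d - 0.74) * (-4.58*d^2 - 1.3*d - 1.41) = -7.3738*d^5 + 6.5632*d^4 - 17.9499*d^3 + 0.9061*d^2 - 4.6216*d + 1.0434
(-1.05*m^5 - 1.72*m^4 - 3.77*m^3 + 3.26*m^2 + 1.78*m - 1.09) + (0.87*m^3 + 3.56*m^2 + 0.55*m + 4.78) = -1.05*m^5 - 1.72*m^4 - 2.9*m^3 + 6.82*m^2 + 2.33*m + 3.69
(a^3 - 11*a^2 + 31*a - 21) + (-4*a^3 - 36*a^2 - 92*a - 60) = -3*a^3 - 47*a^2 - 61*a - 81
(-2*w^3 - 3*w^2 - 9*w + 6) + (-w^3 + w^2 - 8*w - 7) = -3*w^3 - 2*w^2 - 17*w - 1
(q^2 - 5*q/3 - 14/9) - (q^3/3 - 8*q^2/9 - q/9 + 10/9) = -q^3/3 + 17*q^2/9 - 14*q/9 - 8/3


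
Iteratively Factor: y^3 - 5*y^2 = (y)*(y^2 - 5*y) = y^2*(y - 5)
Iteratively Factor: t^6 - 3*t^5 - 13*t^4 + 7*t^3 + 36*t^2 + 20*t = (t + 1)*(t^5 - 4*t^4 - 9*t^3 + 16*t^2 + 20*t) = t*(t + 1)*(t^4 - 4*t^3 - 9*t^2 + 16*t + 20) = t*(t + 1)^2*(t^3 - 5*t^2 - 4*t + 20) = t*(t + 1)^2*(t + 2)*(t^2 - 7*t + 10) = t*(t - 2)*(t + 1)^2*(t + 2)*(t - 5)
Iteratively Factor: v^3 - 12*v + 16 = (v - 2)*(v^2 + 2*v - 8) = (v - 2)^2*(v + 4)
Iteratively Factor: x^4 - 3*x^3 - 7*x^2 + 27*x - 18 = (x - 3)*(x^3 - 7*x + 6) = (x - 3)*(x - 2)*(x^2 + 2*x - 3) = (x - 3)*(x - 2)*(x - 1)*(x + 3)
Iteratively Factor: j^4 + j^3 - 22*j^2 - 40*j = (j + 2)*(j^3 - j^2 - 20*j) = j*(j + 2)*(j^2 - j - 20) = j*(j + 2)*(j + 4)*(j - 5)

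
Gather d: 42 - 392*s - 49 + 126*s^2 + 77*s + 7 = 126*s^2 - 315*s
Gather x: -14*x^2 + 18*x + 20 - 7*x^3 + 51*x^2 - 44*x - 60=-7*x^3 + 37*x^2 - 26*x - 40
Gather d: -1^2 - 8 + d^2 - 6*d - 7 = d^2 - 6*d - 16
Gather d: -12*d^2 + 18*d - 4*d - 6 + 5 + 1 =-12*d^2 + 14*d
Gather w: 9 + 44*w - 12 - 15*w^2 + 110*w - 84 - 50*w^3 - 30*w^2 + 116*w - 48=-50*w^3 - 45*w^2 + 270*w - 135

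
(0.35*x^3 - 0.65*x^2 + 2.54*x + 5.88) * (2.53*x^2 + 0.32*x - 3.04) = 0.8855*x^5 - 1.5325*x^4 + 5.1542*x^3 + 17.6652*x^2 - 5.84*x - 17.8752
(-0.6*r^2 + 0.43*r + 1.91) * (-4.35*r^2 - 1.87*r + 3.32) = 2.61*r^4 - 0.7485*r^3 - 11.1046*r^2 - 2.1441*r + 6.3412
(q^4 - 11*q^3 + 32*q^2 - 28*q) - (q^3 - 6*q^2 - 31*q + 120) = q^4 - 12*q^3 + 38*q^2 + 3*q - 120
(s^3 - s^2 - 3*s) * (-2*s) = -2*s^4 + 2*s^3 + 6*s^2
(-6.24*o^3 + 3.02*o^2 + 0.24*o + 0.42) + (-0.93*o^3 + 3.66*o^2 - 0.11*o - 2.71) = -7.17*o^3 + 6.68*o^2 + 0.13*o - 2.29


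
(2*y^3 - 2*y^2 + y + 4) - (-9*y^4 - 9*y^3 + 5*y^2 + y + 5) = 9*y^4 + 11*y^3 - 7*y^2 - 1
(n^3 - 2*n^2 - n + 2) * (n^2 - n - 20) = n^5 - 3*n^4 - 19*n^3 + 43*n^2 + 18*n - 40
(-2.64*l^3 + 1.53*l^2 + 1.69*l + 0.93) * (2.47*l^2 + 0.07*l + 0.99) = -6.5208*l^5 + 3.5943*l^4 + 1.6678*l^3 + 3.9301*l^2 + 1.7382*l + 0.9207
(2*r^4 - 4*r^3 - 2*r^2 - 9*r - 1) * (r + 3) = 2*r^5 + 2*r^4 - 14*r^3 - 15*r^2 - 28*r - 3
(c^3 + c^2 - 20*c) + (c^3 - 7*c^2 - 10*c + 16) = 2*c^3 - 6*c^2 - 30*c + 16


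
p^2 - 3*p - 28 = (p - 7)*(p + 4)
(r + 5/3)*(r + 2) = r^2 + 11*r/3 + 10/3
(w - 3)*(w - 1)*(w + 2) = w^3 - 2*w^2 - 5*w + 6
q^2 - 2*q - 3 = (q - 3)*(q + 1)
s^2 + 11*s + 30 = (s + 5)*(s + 6)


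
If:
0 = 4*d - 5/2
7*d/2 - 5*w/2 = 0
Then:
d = 5/8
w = 7/8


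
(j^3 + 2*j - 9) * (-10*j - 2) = -10*j^4 - 2*j^3 - 20*j^2 + 86*j + 18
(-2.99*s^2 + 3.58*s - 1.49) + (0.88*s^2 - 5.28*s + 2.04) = -2.11*s^2 - 1.7*s + 0.55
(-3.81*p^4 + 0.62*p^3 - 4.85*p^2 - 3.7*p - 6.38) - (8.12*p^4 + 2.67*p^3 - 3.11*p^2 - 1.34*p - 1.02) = -11.93*p^4 - 2.05*p^3 - 1.74*p^2 - 2.36*p - 5.36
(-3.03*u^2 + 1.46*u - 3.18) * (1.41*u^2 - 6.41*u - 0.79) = -4.2723*u^4 + 21.4809*u^3 - 11.4487*u^2 + 19.2304*u + 2.5122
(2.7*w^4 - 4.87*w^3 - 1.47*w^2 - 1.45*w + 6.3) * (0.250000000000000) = 0.675*w^4 - 1.2175*w^3 - 0.3675*w^2 - 0.3625*w + 1.575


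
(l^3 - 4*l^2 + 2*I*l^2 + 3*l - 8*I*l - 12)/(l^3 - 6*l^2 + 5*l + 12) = (l^2 + 2*I*l + 3)/(l^2 - 2*l - 3)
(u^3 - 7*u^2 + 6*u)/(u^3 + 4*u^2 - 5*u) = (u - 6)/(u + 5)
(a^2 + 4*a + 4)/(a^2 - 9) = (a^2 + 4*a + 4)/(a^2 - 9)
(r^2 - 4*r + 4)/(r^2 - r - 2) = (r - 2)/(r + 1)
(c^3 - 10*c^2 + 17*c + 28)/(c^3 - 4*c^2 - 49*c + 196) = (c + 1)/(c + 7)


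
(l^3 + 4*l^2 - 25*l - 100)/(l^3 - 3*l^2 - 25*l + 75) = (l + 4)/(l - 3)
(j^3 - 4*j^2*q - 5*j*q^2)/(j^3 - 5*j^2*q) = (j + q)/j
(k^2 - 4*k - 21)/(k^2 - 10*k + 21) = (k + 3)/(k - 3)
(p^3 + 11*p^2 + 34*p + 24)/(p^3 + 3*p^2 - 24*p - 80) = (p^2 + 7*p + 6)/(p^2 - p - 20)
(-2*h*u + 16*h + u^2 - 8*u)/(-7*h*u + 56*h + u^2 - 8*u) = (-2*h + u)/(-7*h + u)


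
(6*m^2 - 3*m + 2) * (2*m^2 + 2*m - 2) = 12*m^4 + 6*m^3 - 14*m^2 + 10*m - 4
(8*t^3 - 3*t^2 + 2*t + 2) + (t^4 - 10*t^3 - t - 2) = t^4 - 2*t^3 - 3*t^2 + t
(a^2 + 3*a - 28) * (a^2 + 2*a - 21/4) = a^4 + 5*a^3 - 109*a^2/4 - 287*a/4 + 147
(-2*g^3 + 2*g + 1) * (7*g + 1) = -14*g^4 - 2*g^3 + 14*g^2 + 9*g + 1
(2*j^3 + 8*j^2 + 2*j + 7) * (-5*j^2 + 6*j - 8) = -10*j^5 - 28*j^4 + 22*j^3 - 87*j^2 + 26*j - 56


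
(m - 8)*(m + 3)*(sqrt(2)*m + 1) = sqrt(2)*m^3 - 5*sqrt(2)*m^2 + m^2 - 24*sqrt(2)*m - 5*m - 24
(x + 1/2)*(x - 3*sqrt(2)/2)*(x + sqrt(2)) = x^3 - sqrt(2)*x^2/2 + x^2/2 - 3*x - sqrt(2)*x/4 - 3/2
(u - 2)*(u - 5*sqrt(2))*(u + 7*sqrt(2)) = u^3 - 2*u^2 + 2*sqrt(2)*u^2 - 70*u - 4*sqrt(2)*u + 140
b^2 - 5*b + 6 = (b - 3)*(b - 2)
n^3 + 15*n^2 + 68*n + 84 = (n + 2)*(n + 6)*(n + 7)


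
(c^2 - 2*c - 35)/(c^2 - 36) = (c^2 - 2*c - 35)/(c^2 - 36)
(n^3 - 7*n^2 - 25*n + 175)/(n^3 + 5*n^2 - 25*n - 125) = (n - 7)/(n + 5)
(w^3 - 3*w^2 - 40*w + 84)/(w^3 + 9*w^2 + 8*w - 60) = (w - 7)/(w + 5)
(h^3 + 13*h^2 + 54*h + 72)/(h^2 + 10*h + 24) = h + 3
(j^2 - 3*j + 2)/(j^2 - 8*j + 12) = (j - 1)/(j - 6)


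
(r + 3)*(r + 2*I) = r^2 + 3*r + 2*I*r + 6*I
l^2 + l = l*(l + 1)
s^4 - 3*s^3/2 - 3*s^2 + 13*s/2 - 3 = (s - 3/2)*(s - 1)^2*(s + 2)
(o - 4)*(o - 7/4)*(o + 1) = o^3 - 19*o^2/4 + 5*o/4 + 7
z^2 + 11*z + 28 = (z + 4)*(z + 7)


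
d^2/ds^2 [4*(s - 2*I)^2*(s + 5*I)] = 24*s + 8*I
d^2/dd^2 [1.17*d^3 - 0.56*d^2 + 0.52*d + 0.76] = 7.02*d - 1.12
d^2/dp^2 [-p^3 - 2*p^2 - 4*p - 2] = -6*p - 4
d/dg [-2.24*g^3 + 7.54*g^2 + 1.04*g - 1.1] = -6.72*g^2 + 15.08*g + 1.04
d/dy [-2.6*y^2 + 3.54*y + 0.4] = 3.54 - 5.2*y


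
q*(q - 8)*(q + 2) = q^3 - 6*q^2 - 16*q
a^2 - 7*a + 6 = (a - 6)*(a - 1)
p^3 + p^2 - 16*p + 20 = (p - 2)^2*(p + 5)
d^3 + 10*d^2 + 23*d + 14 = (d + 1)*(d + 2)*(d + 7)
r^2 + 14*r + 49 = (r + 7)^2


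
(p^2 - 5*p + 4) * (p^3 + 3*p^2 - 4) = p^5 - 2*p^4 - 11*p^3 + 8*p^2 + 20*p - 16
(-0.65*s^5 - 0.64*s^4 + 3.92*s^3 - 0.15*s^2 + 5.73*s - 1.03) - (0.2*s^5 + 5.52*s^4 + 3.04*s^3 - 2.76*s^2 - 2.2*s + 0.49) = -0.85*s^5 - 6.16*s^4 + 0.88*s^3 + 2.61*s^2 + 7.93*s - 1.52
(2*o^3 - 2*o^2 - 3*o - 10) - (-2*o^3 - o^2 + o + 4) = 4*o^3 - o^2 - 4*o - 14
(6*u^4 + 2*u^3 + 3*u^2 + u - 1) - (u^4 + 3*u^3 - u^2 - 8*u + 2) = 5*u^4 - u^3 + 4*u^2 + 9*u - 3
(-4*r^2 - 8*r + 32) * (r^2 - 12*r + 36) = -4*r^4 + 40*r^3 - 16*r^2 - 672*r + 1152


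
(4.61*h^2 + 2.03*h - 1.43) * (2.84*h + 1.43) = 13.0924*h^3 + 12.3575*h^2 - 1.1583*h - 2.0449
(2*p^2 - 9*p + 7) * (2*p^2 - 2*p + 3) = 4*p^4 - 22*p^3 + 38*p^2 - 41*p + 21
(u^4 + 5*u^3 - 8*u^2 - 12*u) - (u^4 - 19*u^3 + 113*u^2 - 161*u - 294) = 24*u^3 - 121*u^2 + 149*u + 294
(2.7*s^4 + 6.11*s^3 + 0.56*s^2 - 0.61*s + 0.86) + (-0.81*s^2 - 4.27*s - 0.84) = 2.7*s^4 + 6.11*s^3 - 0.25*s^2 - 4.88*s + 0.02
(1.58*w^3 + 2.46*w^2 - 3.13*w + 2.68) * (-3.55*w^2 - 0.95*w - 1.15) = -5.609*w^5 - 10.234*w^4 + 6.9575*w^3 - 9.3695*w^2 + 1.0535*w - 3.082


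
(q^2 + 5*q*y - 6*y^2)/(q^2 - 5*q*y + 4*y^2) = (-q - 6*y)/(-q + 4*y)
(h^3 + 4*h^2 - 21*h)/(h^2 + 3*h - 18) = h*(h + 7)/(h + 6)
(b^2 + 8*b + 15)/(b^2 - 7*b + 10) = (b^2 + 8*b + 15)/(b^2 - 7*b + 10)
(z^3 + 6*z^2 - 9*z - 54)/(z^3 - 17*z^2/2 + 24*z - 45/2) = 2*(z^2 + 9*z + 18)/(2*z^2 - 11*z + 15)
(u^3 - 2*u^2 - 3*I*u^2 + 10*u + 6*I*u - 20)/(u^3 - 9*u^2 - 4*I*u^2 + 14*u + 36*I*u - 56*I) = (u^2 - 3*I*u + 10)/(u^2 - u*(7 + 4*I) + 28*I)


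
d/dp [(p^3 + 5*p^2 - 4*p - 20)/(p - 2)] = 2*p + 7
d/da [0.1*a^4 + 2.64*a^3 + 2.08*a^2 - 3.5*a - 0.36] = 0.4*a^3 + 7.92*a^2 + 4.16*a - 3.5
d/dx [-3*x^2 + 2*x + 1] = 2 - 6*x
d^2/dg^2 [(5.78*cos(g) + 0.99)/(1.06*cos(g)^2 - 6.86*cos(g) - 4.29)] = (-0.0126248602172276*cos(g)^5 - 0.0903538422584523*cos(g)^4 - 0.239337001259199*cos(g)^3 + 0.218072123779619*cos(g)^2 + 0.0724512122282771*cos(g) - 0.462704919235811)/(0.00231528578378223*cos(g)^6 - 0.0449514919153192*cos(g)^5 + 0.262801421228125*cos(g)^4 - 0.263713285547591*cos(g)^3 - 1.06360197836666*cos(g)^2 - 0.736286714452409*cos(g) - 0.153482507531625)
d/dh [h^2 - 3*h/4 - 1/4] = 2*h - 3/4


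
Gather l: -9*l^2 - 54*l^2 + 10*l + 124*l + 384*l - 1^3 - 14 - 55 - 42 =-63*l^2 + 518*l - 112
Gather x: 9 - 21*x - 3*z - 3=-21*x - 3*z + 6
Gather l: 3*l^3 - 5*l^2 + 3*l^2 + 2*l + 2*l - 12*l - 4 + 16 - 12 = 3*l^3 - 2*l^2 - 8*l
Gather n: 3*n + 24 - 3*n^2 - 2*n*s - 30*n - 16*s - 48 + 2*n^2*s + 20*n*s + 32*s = n^2*(2*s - 3) + n*(18*s - 27) + 16*s - 24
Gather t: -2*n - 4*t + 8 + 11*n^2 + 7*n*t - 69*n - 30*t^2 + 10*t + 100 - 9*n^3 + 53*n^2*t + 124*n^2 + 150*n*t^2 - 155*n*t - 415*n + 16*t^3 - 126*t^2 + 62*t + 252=-9*n^3 + 135*n^2 - 486*n + 16*t^3 + t^2*(150*n - 156) + t*(53*n^2 - 148*n + 68) + 360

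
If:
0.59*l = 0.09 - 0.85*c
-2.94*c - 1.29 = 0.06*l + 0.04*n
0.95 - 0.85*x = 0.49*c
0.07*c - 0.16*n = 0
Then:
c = -0.45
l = 0.80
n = -0.20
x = 1.38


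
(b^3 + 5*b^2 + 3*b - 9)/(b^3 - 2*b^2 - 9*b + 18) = (b^2 + 2*b - 3)/(b^2 - 5*b + 6)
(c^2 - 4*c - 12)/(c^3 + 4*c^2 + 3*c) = (c^2 - 4*c - 12)/(c*(c^2 + 4*c + 3))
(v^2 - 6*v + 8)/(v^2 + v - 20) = (v - 2)/(v + 5)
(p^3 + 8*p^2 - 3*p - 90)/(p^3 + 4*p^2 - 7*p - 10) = (p^2 + 3*p - 18)/(p^2 - p - 2)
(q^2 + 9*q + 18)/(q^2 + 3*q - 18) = (q + 3)/(q - 3)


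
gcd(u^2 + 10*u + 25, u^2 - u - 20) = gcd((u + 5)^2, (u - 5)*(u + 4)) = 1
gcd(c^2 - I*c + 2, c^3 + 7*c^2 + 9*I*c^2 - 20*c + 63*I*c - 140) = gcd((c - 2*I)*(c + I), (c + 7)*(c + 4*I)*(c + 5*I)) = 1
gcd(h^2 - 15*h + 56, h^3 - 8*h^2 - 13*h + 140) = h - 7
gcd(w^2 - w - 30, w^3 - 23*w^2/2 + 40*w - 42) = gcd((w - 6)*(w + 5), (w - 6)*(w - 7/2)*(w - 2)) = w - 6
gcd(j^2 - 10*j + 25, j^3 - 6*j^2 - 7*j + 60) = j - 5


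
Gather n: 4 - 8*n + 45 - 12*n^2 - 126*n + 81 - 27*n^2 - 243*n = -39*n^2 - 377*n + 130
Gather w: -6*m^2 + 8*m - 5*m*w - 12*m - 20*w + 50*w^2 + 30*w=-6*m^2 - 4*m + 50*w^2 + w*(10 - 5*m)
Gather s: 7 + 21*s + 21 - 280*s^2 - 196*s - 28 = -280*s^2 - 175*s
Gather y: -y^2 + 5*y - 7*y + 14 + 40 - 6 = -y^2 - 2*y + 48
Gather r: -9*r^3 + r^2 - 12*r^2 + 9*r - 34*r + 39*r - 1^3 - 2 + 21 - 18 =-9*r^3 - 11*r^2 + 14*r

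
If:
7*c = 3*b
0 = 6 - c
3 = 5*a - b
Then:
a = 17/5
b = 14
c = 6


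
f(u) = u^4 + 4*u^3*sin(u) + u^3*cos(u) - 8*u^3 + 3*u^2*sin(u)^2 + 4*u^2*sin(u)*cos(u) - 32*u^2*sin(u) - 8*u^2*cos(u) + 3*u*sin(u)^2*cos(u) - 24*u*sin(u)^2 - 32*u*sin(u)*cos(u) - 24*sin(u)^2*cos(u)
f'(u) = -u^3*sin(u) + 4*u^3*cos(u) + 4*u^3 - 4*u^2*sin(u)^2 + 6*u^2*sin(u)*cos(u) + 20*u^2*sin(u) + 4*u^2*cos(u)^2 - 29*u^2*cos(u) - 24*u^2 - 3*u*sin(u)^3 + 38*u*sin(u)^2 + 6*u*sin(u)*cos(u)^2 - 40*u*sin(u)*cos(u) - 64*u*sin(u) - 32*u*cos(u)^2 - 16*u*cos(u) + 24*sin(u)^3 + 3*sin(u)^2*cos(u) - 24*sin(u)^2 - 48*sin(u)*cos(u)^2 - 32*sin(u)*cos(u)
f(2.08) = -130.84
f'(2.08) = 1.85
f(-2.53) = 465.48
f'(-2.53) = -130.80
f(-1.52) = 159.10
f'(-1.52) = -340.12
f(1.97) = -130.52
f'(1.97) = -7.86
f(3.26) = -98.10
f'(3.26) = 38.91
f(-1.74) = 237.98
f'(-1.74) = -369.73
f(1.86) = -129.05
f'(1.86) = -19.05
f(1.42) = -109.15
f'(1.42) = -72.43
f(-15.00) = 96158.93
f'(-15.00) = -8470.83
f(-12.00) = 26575.78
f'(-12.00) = -15740.24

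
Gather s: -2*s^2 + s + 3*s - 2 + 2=-2*s^2 + 4*s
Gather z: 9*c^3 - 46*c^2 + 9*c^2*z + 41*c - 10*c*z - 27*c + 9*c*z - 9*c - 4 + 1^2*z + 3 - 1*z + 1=9*c^3 - 46*c^2 + 5*c + z*(9*c^2 - c)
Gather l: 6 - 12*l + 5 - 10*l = 11 - 22*l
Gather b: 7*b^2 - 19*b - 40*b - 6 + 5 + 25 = 7*b^2 - 59*b + 24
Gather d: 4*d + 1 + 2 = 4*d + 3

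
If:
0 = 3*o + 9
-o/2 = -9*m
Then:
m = -1/6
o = -3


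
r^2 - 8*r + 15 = (r - 5)*(r - 3)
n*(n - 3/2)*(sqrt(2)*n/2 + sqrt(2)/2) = sqrt(2)*n^3/2 - sqrt(2)*n^2/4 - 3*sqrt(2)*n/4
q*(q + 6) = q^2 + 6*q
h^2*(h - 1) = h^3 - h^2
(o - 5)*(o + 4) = o^2 - o - 20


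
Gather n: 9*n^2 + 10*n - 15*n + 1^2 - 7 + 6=9*n^2 - 5*n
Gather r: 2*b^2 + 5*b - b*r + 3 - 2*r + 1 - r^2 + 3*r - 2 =2*b^2 + 5*b - r^2 + r*(1 - b) + 2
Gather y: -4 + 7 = 3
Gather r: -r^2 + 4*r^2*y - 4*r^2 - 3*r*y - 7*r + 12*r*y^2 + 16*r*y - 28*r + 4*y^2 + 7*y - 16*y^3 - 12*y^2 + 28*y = r^2*(4*y - 5) + r*(12*y^2 + 13*y - 35) - 16*y^3 - 8*y^2 + 35*y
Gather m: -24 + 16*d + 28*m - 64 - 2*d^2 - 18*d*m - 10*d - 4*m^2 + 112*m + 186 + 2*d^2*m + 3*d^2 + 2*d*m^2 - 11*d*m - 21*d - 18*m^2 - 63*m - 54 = d^2 - 15*d + m^2*(2*d - 22) + m*(2*d^2 - 29*d + 77) + 44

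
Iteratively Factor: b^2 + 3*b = (b + 3)*(b)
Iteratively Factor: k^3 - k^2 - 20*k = (k - 5)*(k^2 + 4*k) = k*(k - 5)*(k + 4)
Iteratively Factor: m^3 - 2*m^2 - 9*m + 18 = (m - 2)*(m^2 - 9) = (m - 3)*(m - 2)*(m + 3)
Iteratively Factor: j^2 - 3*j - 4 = (j + 1)*(j - 4)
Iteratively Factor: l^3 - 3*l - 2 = (l + 1)*(l^2 - l - 2) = (l + 1)^2*(l - 2)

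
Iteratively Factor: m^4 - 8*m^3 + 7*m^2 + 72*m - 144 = (m - 4)*(m^3 - 4*m^2 - 9*m + 36) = (m - 4)^2*(m^2 - 9) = (m - 4)^2*(m + 3)*(m - 3)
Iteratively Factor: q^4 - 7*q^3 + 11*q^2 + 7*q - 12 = (q + 1)*(q^3 - 8*q^2 + 19*q - 12) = (q - 1)*(q + 1)*(q^2 - 7*q + 12) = (q - 3)*(q - 1)*(q + 1)*(q - 4)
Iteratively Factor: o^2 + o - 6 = (o - 2)*(o + 3)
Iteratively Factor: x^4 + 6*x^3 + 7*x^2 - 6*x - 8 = (x + 1)*(x^3 + 5*x^2 + 2*x - 8) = (x + 1)*(x + 2)*(x^2 + 3*x - 4) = (x - 1)*(x + 1)*(x + 2)*(x + 4)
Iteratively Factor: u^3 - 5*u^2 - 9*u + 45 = (u - 5)*(u^2 - 9) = (u - 5)*(u - 3)*(u + 3)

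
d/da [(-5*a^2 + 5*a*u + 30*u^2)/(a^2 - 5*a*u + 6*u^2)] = 20*u/(a^2 - 4*a*u + 4*u^2)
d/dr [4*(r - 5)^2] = 8*r - 40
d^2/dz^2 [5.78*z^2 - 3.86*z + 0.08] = 11.5600000000000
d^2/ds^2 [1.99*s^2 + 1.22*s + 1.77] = 3.98000000000000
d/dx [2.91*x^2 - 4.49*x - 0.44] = 5.82*x - 4.49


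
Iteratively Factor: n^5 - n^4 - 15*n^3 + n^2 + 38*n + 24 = (n - 2)*(n^4 + n^3 - 13*n^2 - 25*n - 12) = (n - 2)*(n + 1)*(n^3 - 13*n - 12) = (n - 2)*(n + 1)*(n + 3)*(n^2 - 3*n - 4) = (n - 4)*(n - 2)*(n + 1)*(n + 3)*(n + 1)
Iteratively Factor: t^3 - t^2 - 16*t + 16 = (t - 4)*(t^2 + 3*t - 4) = (t - 4)*(t - 1)*(t + 4)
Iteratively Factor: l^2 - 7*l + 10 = (l - 2)*(l - 5)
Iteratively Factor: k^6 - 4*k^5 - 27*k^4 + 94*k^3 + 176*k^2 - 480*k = (k)*(k^5 - 4*k^4 - 27*k^3 + 94*k^2 + 176*k - 480) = k*(k + 4)*(k^4 - 8*k^3 + 5*k^2 + 74*k - 120) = k*(k - 4)*(k + 4)*(k^3 - 4*k^2 - 11*k + 30) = k*(k - 5)*(k - 4)*(k + 4)*(k^2 + k - 6) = k*(k - 5)*(k - 4)*(k - 2)*(k + 4)*(k + 3)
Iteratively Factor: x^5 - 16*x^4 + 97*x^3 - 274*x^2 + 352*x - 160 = (x - 5)*(x^4 - 11*x^3 + 42*x^2 - 64*x + 32) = (x - 5)*(x - 4)*(x^3 - 7*x^2 + 14*x - 8) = (x - 5)*(x - 4)^2*(x^2 - 3*x + 2) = (x - 5)*(x - 4)^2*(x - 1)*(x - 2)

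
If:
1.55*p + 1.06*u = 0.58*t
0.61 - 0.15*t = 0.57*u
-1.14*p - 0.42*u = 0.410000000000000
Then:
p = -0.76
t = -0.05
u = 1.08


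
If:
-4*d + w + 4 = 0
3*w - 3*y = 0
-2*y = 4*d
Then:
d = 2/3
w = -4/3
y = -4/3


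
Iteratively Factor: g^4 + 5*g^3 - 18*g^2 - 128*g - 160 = (g - 5)*(g^3 + 10*g^2 + 32*g + 32) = (g - 5)*(g + 4)*(g^2 + 6*g + 8) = (g - 5)*(g + 4)^2*(g + 2)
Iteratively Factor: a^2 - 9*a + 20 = (a - 4)*(a - 5)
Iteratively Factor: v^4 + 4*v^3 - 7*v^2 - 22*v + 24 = (v - 2)*(v^3 + 6*v^2 + 5*v - 12) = (v - 2)*(v + 4)*(v^2 + 2*v - 3) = (v - 2)*(v - 1)*(v + 4)*(v + 3)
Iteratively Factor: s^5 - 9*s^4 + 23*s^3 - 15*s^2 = (s - 1)*(s^4 - 8*s^3 + 15*s^2) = s*(s - 1)*(s^3 - 8*s^2 + 15*s) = s*(s - 5)*(s - 1)*(s^2 - 3*s) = s^2*(s - 5)*(s - 1)*(s - 3)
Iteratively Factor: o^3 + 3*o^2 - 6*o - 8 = (o + 1)*(o^2 + 2*o - 8) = (o - 2)*(o + 1)*(o + 4)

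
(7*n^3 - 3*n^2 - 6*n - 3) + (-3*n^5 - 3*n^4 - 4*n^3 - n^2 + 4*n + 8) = -3*n^5 - 3*n^4 + 3*n^3 - 4*n^2 - 2*n + 5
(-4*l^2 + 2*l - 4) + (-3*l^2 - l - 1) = -7*l^2 + l - 5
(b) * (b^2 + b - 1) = b^3 + b^2 - b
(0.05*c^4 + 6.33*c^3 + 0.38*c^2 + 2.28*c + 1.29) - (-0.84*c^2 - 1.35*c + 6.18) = 0.05*c^4 + 6.33*c^3 + 1.22*c^2 + 3.63*c - 4.89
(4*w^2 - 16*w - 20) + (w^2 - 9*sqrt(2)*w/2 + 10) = 5*w^2 - 16*w - 9*sqrt(2)*w/2 - 10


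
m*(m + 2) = m^2 + 2*m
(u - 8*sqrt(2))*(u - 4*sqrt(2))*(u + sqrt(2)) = u^3 - 11*sqrt(2)*u^2 + 40*u + 64*sqrt(2)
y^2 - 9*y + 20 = (y - 5)*(y - 4)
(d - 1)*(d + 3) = d^2 + 2*d - 3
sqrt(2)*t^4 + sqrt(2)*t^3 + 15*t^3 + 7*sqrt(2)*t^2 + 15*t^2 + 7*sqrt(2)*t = t*(t + 1)*(t + 7*sqrt(2))*(sqrt(2)*t + 1)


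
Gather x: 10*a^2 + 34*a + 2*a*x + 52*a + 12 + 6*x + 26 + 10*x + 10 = 10*a^2 + 86*a + x*(2*a + 16) + 48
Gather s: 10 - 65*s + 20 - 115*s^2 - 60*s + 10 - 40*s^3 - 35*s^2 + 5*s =-40*s^3 - 150*s^2 - 120*s + 40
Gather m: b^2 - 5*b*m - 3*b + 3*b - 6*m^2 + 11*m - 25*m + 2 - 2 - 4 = b^2 - 6*m^2 + m*(-5*b - 14) - 4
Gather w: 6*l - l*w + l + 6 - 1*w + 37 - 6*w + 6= 7*l + w*(-l - 7) + 49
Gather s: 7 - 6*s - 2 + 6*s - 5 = 0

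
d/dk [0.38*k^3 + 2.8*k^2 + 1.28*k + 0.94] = 1.14*k^2 + 5.6*k + 1.28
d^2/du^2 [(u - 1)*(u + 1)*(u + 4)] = 6*u + 8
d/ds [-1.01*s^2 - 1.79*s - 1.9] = -2.02*s - 1.79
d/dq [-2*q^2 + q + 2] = 1 - 4*q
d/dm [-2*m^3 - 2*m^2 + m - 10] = -6*m^2 - 4*m + 1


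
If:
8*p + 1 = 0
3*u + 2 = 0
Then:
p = -1/8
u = -2/3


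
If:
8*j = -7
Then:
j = -7/8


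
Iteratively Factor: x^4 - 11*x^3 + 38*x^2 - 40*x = (x - 5)*(x^3 - 6*x^2 + 8*x) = x*(x - 5)*(x^2 - 6*x + 8) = x*(x - 5)*(x - 4)*(x - 2)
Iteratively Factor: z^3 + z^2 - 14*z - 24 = (z - 4)*(z^2 + 5*z + 6) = (z - 4)*(z + 3)*(z + 2)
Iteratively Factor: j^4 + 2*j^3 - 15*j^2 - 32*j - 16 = (j + 4)*(j^3 - 2*j^2 - 7*j - 4) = (j - 4)*(j + 4)*(j^2 + 2*j + 1) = (j - 4)*(j + 1)*(j + 4)*(j + 1)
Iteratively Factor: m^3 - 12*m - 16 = (m + 2)*(m^2 - 2*m - 8) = (m - 4)*(m + 2)*(m + 2)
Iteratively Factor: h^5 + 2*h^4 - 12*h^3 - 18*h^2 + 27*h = (h + 3)*(h^4 - h^3 - 9*h^2 + 9*h) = (h - 1)*(h + 3)*(h^3 - 9*h) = (h - 1)*(h + 3)^2*(h^2 - 3*h) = h*(h - 1)*(h + 3)^2*(h - 3)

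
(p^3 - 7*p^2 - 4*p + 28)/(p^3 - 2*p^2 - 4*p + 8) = (p - 7)/(p - 2)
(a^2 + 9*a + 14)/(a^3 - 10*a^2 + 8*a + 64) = (a + 7)/(a^2 - 12*a + 32)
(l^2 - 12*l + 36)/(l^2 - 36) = (l - 6)/(l + 6)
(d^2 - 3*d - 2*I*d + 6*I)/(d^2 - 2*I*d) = (d - 3)/d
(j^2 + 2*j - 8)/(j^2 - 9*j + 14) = (j + 4)/(j - 7)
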